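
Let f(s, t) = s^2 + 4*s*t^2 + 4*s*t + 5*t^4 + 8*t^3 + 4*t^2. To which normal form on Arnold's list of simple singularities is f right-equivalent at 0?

The Hessian of f at 0 has rank 1. Corank 1: A-series; mu = 3 gives A_3.

A_3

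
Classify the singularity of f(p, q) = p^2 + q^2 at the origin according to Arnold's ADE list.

A1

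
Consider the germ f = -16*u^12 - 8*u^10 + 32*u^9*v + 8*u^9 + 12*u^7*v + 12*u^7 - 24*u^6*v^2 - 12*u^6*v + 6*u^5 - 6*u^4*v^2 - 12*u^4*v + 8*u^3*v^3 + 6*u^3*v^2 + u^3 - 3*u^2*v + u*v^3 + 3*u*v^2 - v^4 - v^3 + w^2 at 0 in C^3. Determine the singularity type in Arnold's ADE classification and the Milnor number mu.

Type E_{7}, Milnor number mu = 7.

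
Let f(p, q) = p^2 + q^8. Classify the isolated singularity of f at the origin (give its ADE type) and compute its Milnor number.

Type A_{7}, Milnor number mu = 7.

The Hessian of f at 0 is [[2, 0], [0, 0]] with rank 1, so corank 1. A Groebner basis of the Jacobian ideal J(f) in C{p,q} is {q^7, p}; counting standard monomials gives mu = 7. Corank 1: A-series; mu = 7 gives A_7.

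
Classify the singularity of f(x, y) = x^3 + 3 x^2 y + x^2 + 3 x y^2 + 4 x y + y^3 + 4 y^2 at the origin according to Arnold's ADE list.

A_2

The Hessian of f at 0 has rank 1. Corank 1: A-series; mu = 2 gives A_2.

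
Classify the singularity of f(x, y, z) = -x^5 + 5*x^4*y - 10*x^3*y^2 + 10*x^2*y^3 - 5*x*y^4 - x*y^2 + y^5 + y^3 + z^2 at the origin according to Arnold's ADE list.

The Hessian of f at 0 has rank 1. Corank 2; j^3 = -y^2*(x - y) has shape L^2 M (L != M), so D-series; mu = 6 gives D_6.

D_{6}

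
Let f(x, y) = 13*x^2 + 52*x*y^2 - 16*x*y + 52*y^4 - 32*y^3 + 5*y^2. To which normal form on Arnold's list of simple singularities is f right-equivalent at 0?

A1

The Hessian of f at 0 has rank 2. Corank 0: nondegenerate Morse point, so A_1.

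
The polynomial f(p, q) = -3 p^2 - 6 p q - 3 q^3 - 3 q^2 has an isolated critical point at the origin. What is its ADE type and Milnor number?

Type A_2, Milnor number mu = 2.

The Hessian of f at 0 has rank 1. Corank 1: A-series; mu = 2 gives A_2.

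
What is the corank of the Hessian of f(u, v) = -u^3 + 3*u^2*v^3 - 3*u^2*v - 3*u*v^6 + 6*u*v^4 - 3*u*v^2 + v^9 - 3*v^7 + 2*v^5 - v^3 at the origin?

2

Hessian at 0 has rank 0.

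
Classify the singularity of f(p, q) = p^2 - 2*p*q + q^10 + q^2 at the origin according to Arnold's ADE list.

The Hessian of f at 0 has rank 1. Corank 1: A-series; mu = 9 gives A_9.

A_{9}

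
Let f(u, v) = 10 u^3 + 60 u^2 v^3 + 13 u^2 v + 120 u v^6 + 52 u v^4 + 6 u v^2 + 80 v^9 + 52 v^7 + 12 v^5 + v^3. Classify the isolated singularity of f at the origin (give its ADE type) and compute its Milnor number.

The Hessian of f at 0 has rank 0. Corank 2; j^3 = (2*u + v)*(5*u^2 + 4*u*v + v^2) splits into three distinct lines over C (the quadratic factor has nonzero discriminant), so D_4.

Type D4, Milnor number mu = 4.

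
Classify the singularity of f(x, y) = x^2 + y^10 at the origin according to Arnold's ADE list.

A_{9}

The Hessian of f at 0 has rank 1. Corank 1: A-series; mu = 9 gives A_9.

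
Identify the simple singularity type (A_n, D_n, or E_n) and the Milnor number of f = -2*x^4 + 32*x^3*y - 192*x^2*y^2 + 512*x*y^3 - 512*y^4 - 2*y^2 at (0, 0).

Type A_{3}, Milnor number mu = 3.

The Hessian of f at 0 has rank 1. Corank 1: A-series; mu = 3 gives A_3.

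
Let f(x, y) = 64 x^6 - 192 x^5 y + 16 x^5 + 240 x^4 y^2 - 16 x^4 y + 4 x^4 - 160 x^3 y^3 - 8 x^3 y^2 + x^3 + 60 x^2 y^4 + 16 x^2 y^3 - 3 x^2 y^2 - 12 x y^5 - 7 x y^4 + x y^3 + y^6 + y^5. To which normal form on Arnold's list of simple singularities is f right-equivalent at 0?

E_7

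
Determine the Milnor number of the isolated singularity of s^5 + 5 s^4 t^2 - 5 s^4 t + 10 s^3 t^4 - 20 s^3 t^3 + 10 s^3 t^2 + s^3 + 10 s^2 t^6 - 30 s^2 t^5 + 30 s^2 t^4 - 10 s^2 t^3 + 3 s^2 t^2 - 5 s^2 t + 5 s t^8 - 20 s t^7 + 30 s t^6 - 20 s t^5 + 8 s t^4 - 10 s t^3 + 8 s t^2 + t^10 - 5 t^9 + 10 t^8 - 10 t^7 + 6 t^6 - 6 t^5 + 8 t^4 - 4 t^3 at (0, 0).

The Hessian of f at 0 is [[0, 0], [0, 0]] with rank 0, so corank 2. A Groebner basis of the Jacobian ideal J(f) in C{s,t} is {s^3 + 7*s^2 - 20*s*t + 12*t^2, s^2*t + 4*s^2 - 12*s*t + 8*t^2, 9*s^2/4 + s*t^2 - 7*s*t + 5*t^2, 5*s^2/4 - 4*s*t + t^3 + 3*t^2}; counting standard monomials gives mu = 6. Corank 2; j^3 = (s - 2*t)^2*(s - t) has shape L^2 M (L != M), so D-series; mu = 6 gives D_6.

6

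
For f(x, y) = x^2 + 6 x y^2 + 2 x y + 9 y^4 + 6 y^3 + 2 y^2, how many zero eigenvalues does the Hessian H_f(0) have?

The Hessian at 0 is [[2, 2], [2, 4]] of rank 2; hence corank 0.

0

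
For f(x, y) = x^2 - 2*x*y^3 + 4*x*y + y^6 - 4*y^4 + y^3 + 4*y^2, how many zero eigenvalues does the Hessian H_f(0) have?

1

Hessian at 0 has rank 1.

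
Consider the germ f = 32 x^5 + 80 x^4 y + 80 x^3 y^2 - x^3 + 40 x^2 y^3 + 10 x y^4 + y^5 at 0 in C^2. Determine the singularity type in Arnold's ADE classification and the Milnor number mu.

Type E_8, Milnor number mu = 8.

The Hessian of f at 0 is [[0, 0], [0, 0]] with rank 0, so corank 2. A Groebner basis of the Jacobian ideal J(f) in C{x,y} is {y^5, x*y^3 + y^4/8, x^2}; counting standard monomials gives mu = 8. Corank 2; j^3 = -x^3 is a perfect cube, so E-series; the 5-jet and mu = 8 give E_8.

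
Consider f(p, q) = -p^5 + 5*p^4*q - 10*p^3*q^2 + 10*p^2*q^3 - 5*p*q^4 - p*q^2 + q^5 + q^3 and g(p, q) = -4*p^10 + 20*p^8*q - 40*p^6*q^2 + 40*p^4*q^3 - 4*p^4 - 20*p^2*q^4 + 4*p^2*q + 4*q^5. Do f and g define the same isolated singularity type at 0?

The Hessian of f at 0 is [[0, 0], [0, 0]] with rank 0, so corank 2. A Groebner basis of the Jacobian ideal J(f) in C{p,q} is {p^4 + q^2/5, q^3, p*q - q^2}; counting standard monomials gives mu = 6. Corank 2; j^3 = -q^2*(p - q) has shape L^2 M (L != M), so D-series; mu = 6 gives D_6. The Hessian of g at 0 is [[0, 0], [0, 0]] with rank 0, so corank 2. A Groebner basis of the Jacobian ideal J(g) in C{p,q} is {p^2/5 + q^4, p^3, p*q}; counting standard monomials gives mu = 6. Corank 2; j^3 = 4*p^2*q has shape L^2 M (L != M), so D-series; mu = 6 gives D_6. Both have type D_6, hence right-equivalent.

Yes.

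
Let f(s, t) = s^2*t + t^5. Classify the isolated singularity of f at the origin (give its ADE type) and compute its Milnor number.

Type D_{6}, Milnor number mu = 6.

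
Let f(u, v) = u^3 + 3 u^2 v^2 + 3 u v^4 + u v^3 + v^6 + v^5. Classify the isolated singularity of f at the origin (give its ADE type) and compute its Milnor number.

Type E_7, Milnor number mu = 7.

The Hessian of f at 0 has rank 0. Corank 2; j^3 = u^3 is a perfect cube, so E-series; the 4-jet and mu = 7 give E_7.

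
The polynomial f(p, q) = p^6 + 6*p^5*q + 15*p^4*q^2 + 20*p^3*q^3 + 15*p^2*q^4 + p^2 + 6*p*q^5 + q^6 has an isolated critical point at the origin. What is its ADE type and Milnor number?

Type A_{5}, Milnor number mu = 5.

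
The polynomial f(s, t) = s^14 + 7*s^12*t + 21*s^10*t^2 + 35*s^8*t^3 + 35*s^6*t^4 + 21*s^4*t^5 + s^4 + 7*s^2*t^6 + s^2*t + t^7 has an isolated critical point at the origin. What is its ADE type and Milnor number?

The Hessian of f at 0 is [[0, 0], [0, 0]] with rank 0, so corank 2. A Groebner basis of the Jacobian ideal J(f) in C{s,t} is {s^2/7 + t^6, s^3, s*t}; counting standard monomials gives mu = 8. Corank 2; j^3 = s^2*t has shape L^2 M (L != M), so D-series; mu = 8 gives D_8.

Type D8, Milnor number mu = 8.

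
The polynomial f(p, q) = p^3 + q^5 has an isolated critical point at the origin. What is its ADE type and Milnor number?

Type E8, Milnor number mu = 8.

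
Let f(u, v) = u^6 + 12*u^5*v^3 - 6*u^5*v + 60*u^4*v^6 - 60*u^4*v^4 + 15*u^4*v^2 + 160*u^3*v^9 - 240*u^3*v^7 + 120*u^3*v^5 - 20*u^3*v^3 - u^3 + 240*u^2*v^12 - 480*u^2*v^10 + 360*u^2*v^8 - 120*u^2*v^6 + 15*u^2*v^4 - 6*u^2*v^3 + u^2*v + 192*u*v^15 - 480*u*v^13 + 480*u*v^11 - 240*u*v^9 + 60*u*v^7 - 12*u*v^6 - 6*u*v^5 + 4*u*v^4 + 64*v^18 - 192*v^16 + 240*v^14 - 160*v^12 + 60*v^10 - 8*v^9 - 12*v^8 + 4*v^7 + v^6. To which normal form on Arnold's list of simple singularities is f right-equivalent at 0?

D_{7}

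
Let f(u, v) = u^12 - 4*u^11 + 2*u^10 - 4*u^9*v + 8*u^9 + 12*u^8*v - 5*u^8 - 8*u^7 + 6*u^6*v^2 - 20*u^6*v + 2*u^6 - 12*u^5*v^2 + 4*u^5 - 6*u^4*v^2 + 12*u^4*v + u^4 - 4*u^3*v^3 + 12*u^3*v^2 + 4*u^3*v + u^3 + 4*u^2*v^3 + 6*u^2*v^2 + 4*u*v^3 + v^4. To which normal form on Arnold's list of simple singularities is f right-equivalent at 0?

The Hessian of f at 0 has rank 0. Corank 2; j^3 = u^3 is a perfect cube, so E-series; the 4-jet and mu = 6 give E_6.

E_6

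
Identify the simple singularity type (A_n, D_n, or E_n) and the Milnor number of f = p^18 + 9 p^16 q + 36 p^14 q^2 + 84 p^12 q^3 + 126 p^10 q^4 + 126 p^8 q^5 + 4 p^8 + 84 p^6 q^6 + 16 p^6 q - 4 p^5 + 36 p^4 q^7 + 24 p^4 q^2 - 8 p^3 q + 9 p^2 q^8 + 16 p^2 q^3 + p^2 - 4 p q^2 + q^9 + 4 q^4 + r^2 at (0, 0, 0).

The Hessian of f at 0 has rank 2. Corank 1: A-series; mu = 8 gives A_8.

Type A_8, Milnor number mu = 8.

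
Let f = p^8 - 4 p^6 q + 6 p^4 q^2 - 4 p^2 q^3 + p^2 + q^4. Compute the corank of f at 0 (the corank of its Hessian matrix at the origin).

The Hessian at 0 is [[2, 0], [0, 0]] of rank 1; hence corank 1.

1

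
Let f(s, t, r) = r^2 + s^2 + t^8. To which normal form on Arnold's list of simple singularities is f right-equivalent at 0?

The Hessian of f at 0 has rank 2. Corank 1: A-series; mu = 7 gives A_7.

A_{7}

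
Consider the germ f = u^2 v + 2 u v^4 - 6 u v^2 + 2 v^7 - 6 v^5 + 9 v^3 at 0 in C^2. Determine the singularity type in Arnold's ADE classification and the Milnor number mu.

The Hessian of f at 0 has rank 0. Corank 2; j^3 = v*(u - 3*v)^2 has shape L^2 M (L != M), so D-series; mu = 8 gives D_8.

Type D8, Milnor number mu = 8.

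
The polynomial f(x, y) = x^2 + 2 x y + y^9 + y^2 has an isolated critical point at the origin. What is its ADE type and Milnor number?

Type A_8, Milnor number mu = 8.

The Hessian of f at 0 is [[2, 2], [2, 2]] with rank 1, so corank 1. A Groebner basis of the Jacobian ideal J(f) in C{x,y} is {y^8, x + y}; counting standard monomials gives mu = 8. Corank 1: A-series; mu = 8 gives A_8.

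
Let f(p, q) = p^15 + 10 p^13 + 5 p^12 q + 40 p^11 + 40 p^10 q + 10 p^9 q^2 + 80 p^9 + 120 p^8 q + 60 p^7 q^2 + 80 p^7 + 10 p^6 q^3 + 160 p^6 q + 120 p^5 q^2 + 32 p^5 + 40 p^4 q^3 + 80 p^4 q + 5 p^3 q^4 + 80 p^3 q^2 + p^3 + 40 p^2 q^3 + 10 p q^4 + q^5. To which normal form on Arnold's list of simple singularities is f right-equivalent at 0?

The Hessian of f at 0 is [[0, 0], [0, 0]] with rank 0, so corank 2. A Groebner basis of the Jacobian ideal J(f) in C{p,q} is {q^5, p*q^3 + q^4/8, p^2}; counting standard monomials gives mu = 8. Corank 2; j^3 = p^3 is a perfect cube, so E-series; the 5-jet and mu = 8 give E_8.

E8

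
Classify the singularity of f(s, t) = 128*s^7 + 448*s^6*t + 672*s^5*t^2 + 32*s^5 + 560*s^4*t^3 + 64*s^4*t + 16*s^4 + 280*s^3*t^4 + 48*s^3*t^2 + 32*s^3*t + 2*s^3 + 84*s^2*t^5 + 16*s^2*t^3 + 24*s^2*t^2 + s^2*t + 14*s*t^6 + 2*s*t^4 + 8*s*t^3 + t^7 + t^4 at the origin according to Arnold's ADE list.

D_{5}

The Hessian of f at 0 has rank 0. Corank 2; j^3 = s^2*(2*s + t) has shape L^2 M (L != M), so D-series; mu = 5 gives D_5.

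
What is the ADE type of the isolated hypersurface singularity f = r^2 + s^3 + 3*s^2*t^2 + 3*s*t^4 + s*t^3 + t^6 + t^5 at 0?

E_7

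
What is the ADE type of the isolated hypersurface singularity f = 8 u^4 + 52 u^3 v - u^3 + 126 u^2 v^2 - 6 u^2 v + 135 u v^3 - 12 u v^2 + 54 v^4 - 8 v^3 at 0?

E_{7}

The Hessian of f at 0 has rank 0. Corank 2; j^3 = -(u + 2*v)^3 is a perfect cube, so E-series; the 4-jet and mu = 7 give E_7.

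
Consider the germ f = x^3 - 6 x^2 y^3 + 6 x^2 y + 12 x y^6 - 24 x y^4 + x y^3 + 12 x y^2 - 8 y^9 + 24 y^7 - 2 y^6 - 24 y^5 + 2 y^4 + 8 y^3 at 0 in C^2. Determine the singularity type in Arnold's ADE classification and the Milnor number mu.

Type E_7, Milnor number mu = 7.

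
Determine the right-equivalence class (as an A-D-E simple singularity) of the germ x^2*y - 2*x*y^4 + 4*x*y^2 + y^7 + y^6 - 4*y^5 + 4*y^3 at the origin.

The Hessian of f at 0 has rank 0. Corank 2; j^3 = y*(x + 2*y)^2 has shape L^2 M (L != M), so D-series; mu = 7 gives D_7.

D7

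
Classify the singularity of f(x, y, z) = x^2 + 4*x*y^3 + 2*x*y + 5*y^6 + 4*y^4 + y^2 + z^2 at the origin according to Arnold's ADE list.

A_{5}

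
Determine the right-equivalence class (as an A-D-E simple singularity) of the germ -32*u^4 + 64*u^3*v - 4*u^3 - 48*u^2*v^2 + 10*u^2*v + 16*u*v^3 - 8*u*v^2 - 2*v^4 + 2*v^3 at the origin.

D5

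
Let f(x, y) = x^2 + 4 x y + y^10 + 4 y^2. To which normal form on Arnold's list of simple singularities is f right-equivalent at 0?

The Hessian of f at 0 is [[2, 4], [4, 8]] with rank 1, so corank 1. A Groebner basis of the Jacobian ideal J(f) in C{x,y} is {y^9, x + 2*y}; counting standard monomials gives mu = 9. Corank 1: A-series; mu = 9 gives A_9.

A_9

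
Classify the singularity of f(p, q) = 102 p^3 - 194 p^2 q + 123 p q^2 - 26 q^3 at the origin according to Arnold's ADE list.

D_4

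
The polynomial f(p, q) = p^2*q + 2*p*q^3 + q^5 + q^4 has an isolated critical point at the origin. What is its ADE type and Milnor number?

Type D5, Milnor number mu = 5.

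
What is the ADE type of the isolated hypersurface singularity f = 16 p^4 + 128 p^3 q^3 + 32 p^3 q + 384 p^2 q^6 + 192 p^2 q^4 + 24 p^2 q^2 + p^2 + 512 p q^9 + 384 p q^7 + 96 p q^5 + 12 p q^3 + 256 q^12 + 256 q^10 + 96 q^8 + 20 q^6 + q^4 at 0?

A_3

The Hessian of f at 0 has rank 1. Corank 1: A-series; mu = 3 gives A_3.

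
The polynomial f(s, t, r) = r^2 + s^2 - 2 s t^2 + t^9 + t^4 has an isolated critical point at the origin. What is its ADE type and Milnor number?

Type A8, Milnor number mu = 8.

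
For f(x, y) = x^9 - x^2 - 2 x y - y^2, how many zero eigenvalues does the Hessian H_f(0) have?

1

Hessian at 0 has rank 1.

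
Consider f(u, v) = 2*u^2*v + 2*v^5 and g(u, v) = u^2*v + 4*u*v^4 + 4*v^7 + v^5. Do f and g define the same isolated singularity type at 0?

The Hessian of f at 0 has rank 0. Corank 2; j^3 = 2*u^2*v has shape L^2 M (L != M), so D-series; mu = 6 gives D_6. The Hessian of g at 0 has rank 0. Corank 2; j^3 = u^2*v has shape L^2 M (L != M), so D-series; mu = 6 gives D_6. Both have type D_6, hence right-equivalent.

Yes.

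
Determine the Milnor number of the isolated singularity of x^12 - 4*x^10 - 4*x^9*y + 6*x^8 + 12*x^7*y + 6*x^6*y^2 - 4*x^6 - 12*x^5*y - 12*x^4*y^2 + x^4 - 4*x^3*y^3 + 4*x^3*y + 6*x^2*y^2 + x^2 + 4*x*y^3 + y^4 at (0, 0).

The Hessian of f at 0 has rank 1. Corank 1: A-series; mu = 3 gives A_3.

3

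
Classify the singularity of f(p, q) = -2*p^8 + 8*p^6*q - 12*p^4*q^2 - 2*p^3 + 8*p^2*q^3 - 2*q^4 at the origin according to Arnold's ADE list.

The Hessian of f at 0 is [[0, 0], [0, 0]] with rank 0, so corank 2. A Groebner basis of the Jacobian ideal J(f) in C{p,q} is {q^3, p^2}; counting standard monomials gives mu = 6. Corank 2; j^3 = -2*p^3 is a perfect cube, so E-series; the 4-jet and mu = 6 give E_6.

E_6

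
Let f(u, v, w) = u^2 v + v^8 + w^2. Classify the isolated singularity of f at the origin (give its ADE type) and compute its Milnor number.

Type D9, Milnor number mu = 9.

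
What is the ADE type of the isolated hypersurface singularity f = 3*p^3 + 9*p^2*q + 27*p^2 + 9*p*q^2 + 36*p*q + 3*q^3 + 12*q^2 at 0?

The Hessian of f at 0 has rank 1. Corank 1: A-series; mu = 2 gives A_2.

A_{2}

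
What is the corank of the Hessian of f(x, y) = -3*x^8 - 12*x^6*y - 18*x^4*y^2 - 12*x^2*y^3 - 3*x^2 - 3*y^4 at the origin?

1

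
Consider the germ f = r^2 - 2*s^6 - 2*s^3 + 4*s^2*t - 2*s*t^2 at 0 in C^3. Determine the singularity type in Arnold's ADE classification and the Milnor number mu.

Type D_7, Milnor number mu = 7.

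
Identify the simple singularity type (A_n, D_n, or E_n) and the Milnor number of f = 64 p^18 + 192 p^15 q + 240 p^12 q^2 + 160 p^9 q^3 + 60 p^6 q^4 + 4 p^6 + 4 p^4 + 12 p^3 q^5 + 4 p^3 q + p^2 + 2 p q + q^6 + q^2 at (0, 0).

Type A_5, Milnor number mu = 5.

The Hessian of f at 0 has rank 1. Corank 1: A-series; mu = 5 gives A_5.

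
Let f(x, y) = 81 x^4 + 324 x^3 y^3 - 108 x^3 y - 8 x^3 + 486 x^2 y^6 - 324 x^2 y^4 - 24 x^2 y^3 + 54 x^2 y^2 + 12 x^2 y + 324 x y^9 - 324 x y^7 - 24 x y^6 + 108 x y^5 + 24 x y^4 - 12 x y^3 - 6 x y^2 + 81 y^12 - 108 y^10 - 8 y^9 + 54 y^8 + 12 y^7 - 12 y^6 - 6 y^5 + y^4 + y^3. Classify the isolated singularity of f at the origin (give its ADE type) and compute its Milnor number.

Type E_6, Milnor number mu = 6.

The Hessian of f at 0 has rank 0. Corank 2; j^3 = -(2*x - y)^3 is a perfect cube, so E-series; the 4-jet and mu = 6 give E_6.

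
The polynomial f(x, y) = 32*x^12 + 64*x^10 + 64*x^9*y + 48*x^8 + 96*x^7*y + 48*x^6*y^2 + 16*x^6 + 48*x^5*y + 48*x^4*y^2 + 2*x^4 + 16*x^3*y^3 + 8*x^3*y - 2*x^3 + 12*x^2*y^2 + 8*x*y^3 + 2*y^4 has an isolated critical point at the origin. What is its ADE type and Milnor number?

Type E_{6}, Milnor number mu = 6.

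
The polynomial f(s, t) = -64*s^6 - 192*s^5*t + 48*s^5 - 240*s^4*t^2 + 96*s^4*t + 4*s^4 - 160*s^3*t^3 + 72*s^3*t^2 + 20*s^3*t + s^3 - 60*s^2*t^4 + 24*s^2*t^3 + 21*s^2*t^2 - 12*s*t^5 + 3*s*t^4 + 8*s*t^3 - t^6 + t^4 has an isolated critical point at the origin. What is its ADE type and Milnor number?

Type E6, Milnor number mu = 6.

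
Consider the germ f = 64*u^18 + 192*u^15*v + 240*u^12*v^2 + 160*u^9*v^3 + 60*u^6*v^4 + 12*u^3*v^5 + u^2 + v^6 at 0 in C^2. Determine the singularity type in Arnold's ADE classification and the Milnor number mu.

The Hessian of f at 0 is [[2, 0], [0, 0]] with rank 1, so corank 1. A Groebner basis of the Jacobian ideal J(f) in C{u,v} is {v^5, u}; counting standard monomials gives mu = 5. Corank 1: A-series; mu = 5 gives A_5.

Type A_5, Milnor number mu = 5.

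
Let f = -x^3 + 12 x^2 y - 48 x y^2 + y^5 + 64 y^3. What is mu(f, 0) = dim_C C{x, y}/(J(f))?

8

The Hessian of f at 0 is [[0, 0], [0, 0]] with rank 0, so corank 2. A Groebner basis of the Jacobian ideal J(f) in C{x,y} is {y^4, x^2 - 8*x*y + 16*y^2}; counting standard monomials gives mu = 8. Corank 2; j^3 = -(x - 4*y)^3 is a perfect cube, so E-series; the 5-jet and mu = 8 give E_8.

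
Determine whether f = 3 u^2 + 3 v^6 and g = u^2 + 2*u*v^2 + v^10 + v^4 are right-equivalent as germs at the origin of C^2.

The Hessian of f at 0 is [[6, 0], [0, 0]] with rank 1, so corank 1. A Groebner basis of the Jacobian ideal J(f) in C{u,v} is {v^5, u}; counting standard monomials gives mu = 5. Corank 1: A-series; mu = 5 gives A_5. The Hessian of g at 0 is [[2, 0], [0, 0]] with rank 1, so corank 1. A Groebner basis of the Jacobian ideal J(g) in C{u,v} is {u^5, u^4*v, u + v^2}; counting standard monomials gives mu = 9. Corank 1: A-series; mu = 9 gives A_9. f is A_5 but g is A_9, hence not right-equivalent.

No.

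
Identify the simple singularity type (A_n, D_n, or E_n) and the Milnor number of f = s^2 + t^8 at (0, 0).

Type A_{7}, Milnor number mu = 7.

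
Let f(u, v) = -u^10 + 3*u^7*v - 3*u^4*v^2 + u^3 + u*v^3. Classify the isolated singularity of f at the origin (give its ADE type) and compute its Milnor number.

Type E7, Milnor number mu = 7.

The Hessian of f at 0 has rank 0. Corank 2; j^3 = u^3 is a perfect cube, so E-series; the 4-jet and mu = 7 give E_7.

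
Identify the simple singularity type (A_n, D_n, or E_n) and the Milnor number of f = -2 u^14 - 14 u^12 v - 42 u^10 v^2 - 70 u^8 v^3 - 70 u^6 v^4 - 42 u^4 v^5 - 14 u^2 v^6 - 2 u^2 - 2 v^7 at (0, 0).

Type A_6, Milnor number mu = 6.

The Hessian of f at 0 has rank 1. Corank 1: A-series; mu = 6 gives A_6.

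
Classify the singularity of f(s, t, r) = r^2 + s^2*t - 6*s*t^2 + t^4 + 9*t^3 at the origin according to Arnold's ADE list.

D5

The Hessian of f at 0 has rank 1. Corank 2; j^3 = t*(s - 3*t)^2 has shape L^2 M (L != M), so D-series; mu = 5 gives D_5.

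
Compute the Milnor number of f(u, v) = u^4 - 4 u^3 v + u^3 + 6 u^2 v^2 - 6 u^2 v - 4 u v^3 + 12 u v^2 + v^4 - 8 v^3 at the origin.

6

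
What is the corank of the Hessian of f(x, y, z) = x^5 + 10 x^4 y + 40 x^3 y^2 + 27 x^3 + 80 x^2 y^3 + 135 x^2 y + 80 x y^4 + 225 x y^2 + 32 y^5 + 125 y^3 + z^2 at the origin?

2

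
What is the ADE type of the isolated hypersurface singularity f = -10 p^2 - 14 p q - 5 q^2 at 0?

A1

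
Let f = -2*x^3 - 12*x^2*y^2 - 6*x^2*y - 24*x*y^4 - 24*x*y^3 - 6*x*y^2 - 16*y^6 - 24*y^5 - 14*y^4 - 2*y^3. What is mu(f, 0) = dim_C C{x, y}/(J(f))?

6

The Hessian of f at 0 has rank 0. Corank 2; j^3 = -2*(x + y)^3 is a perfect cube, so E-series; the 4-jet and mu = 6 give E_6.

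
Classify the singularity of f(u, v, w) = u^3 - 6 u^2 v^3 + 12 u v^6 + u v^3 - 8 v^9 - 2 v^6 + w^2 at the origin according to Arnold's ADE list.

E_7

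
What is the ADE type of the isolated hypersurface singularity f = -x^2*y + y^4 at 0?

D_5

The Hessian of f at 0 is [[0, 0], [0, 0]] with rank 0, so corank 2. A Groebner basis of the Jacobian ideal J(f) in C{x,y} is {x^3, -x^2/4 + y^3, x*y}; counting standard monomials gives mu = 5. Corank 2; j^3 = -x^2*y has shape L^2 M (L != M), so D-series; mu = 5 gives D_5.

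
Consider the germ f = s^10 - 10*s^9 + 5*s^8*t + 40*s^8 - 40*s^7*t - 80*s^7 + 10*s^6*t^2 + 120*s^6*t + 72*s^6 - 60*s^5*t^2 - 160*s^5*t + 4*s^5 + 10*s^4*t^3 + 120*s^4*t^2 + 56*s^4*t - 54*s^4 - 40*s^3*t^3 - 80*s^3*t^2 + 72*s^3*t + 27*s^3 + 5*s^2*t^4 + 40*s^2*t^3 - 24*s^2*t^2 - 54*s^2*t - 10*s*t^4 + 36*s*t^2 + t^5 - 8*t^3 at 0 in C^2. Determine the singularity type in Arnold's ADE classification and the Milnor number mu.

Type E_{8}, Milnor number mu = 8.

The Hessian of f at 0 has rank 0. Corank 2; j^3 = (3*s - 2*t)^3 is a perfect cube, so E-series; the 5-jet and mu = 8 give E_8.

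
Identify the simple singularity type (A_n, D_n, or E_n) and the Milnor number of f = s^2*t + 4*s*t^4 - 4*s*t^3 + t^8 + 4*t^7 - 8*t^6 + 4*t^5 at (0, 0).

Type D_{9}, Milnor number mu = 9.

The Hessian of f at 0 has rank 0. Corank 2; j^3 = s^2*t has shape L^2 M (L != M), so D-series; mu = 9 gives D_9.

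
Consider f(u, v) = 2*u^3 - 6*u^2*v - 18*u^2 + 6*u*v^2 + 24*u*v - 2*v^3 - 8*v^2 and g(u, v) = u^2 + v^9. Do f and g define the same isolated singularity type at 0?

The Hessian of f at 0 has rank 1. Corank 1: A-series; mu = 2 gives A_2. The Hessian of g at 0 has rank 1. Corank 1: A-series; mu = 8 gives A_8. f is A_2 but g is A_8, hence not right-equivalent.

No.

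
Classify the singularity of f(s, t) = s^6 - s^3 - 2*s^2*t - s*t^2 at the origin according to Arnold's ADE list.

D7

The Hessian of f at 0 is [[0, 0], [0, 0]] with rank 0, so corank 2. A Groebner basis of the Jacobian ideal J(f) in C{s,t} is {s*t/6 + t^5 + t^2/6, s*t^2 + t^3, s^2 + s*t}; counting standard monomials gives mu = 7. Corank 2; j^3 = -s*(s + t)^2 has shape L^2 M (L != M), so D-series; mu = 7 gives D_7.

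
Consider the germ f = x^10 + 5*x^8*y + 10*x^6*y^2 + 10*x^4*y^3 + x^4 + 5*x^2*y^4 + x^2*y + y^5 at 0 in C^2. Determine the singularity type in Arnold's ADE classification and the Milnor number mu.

Type D_{6}, Milnor number mu = 6.

The Hessian of f at 0 is [[0, 0], [0, 0]] with rank 0, so corank 2. A Groebner basis of the Jacobian ideal J(f) in C{x,y} is {x^2/5 + y^4, x^3, x*y}; counting standard monomials gives mu = 6. Corank 2; j^3 = x^2*y has shape L^2 M (L != M), so D-series; mu = 6 gives D_6.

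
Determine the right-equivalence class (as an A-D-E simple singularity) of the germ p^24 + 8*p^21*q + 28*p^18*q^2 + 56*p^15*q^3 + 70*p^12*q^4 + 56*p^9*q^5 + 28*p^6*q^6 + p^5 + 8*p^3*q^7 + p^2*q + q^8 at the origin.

D_{9}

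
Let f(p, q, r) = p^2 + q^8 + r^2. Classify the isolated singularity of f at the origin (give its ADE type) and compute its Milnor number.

Type A7, Milnor number mu = 7.

The Hessian of f at 0 is [[2, 0, 0], [0, 0, 0], [0, 0, 2]] with rank 2, so corank 1. A Groebner basis of the Jacobian ideal J(f) in C{p,q,r} is {q^7, p, r}; counting standard monomials gives mu = 7. Corank 1: A-series; mu = 7 gives A_7.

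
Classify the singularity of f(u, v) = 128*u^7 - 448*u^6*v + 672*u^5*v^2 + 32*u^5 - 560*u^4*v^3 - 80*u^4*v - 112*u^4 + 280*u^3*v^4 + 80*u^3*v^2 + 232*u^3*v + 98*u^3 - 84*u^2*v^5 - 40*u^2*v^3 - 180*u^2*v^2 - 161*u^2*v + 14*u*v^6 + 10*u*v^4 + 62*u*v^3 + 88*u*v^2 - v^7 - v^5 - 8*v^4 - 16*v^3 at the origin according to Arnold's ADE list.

The Hessian of f at 0 is [[0, 0], [0, 0]] with rank 0, so corank 2. A Groebner basis of the Jacobian ideal J(f) in C{u,v} is {87951031*u^2/2050 + u*v^3 - 1139299*u*v^2/2050 - 189244419*u*v/4100 + 1267693*v^3/4100 + 2535113*v^2/205, 82119002*u^2/1025 - 1039633*u*v^2/1025 - 88354399*u*v/1025 + v^4 + 578053*v^3/1025 + 4734772*v^2/205, u^3 - 14399*u^2/1025 - 879*u*v^2/1025 + 15438*u*v/1025 + 314*v^3/1025 - 824*v^2/205, u^2*v - 16807*u^2/2050 - 2197*u*v^2/2050 + 36043*u*v/4100 + 1179*v^3/4100 - 481*v^2/205}; counting standard monomials gives mu = 8. Corank 2; j^3 = (2*u - v)*(7*u - 4*v)^2 has shape L^2 M (L != M), so D-series; mu = 8 gives D_8.

D8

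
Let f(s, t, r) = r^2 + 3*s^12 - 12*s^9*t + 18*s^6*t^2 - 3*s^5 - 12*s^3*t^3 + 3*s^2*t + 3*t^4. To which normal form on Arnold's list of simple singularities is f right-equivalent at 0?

D5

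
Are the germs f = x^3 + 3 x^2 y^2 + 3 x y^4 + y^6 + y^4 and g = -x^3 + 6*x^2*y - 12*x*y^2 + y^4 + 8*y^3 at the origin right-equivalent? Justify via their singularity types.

The Hessian of f at 0 has rank 0. Corank 2; j^3 = x^3 is a perfect cube, so E-series; the 4-jet and mu = 6 give E_6. The Hessian of g at 0 has rank 0. Corank 2; j^3 = -(x - 2*y)^3 is a perfect cube, so E-series; the 4-jet and mu = 6 give E_6. Both have type E_6, hence right-equivalent.

Yes.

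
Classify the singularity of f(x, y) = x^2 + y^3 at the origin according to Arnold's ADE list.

The Hessian of f at 0 is [[2, 0], [0, 0]] with rank 1, so corank 1. A Groebner basis of the Jacobian ideal J(f) in C{x,y} is {y^2, x}; counting standard monomials gives mu = 2. Corank 1: A-series; mu = 2 gives A_2.

A2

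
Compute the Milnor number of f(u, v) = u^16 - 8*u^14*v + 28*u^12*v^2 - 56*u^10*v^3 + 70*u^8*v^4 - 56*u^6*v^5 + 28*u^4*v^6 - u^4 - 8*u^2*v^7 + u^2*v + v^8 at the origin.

The Hessian of f at 0 has rank 0. Corank 2; j^3 = u^2*v has shape L^2 M (L != M), so D-series; mu = 9 gives D_9.

9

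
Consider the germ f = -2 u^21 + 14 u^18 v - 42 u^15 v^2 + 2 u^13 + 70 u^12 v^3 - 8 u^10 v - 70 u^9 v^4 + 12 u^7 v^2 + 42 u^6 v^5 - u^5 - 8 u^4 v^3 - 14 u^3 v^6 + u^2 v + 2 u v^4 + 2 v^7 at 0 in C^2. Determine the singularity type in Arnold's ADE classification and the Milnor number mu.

Type D_{8}, Milnor number mu = 8.

The Hessian of f at 0 has rank 0. Corank 2; j^3 = u^2*v has shape L^2 M (L != M), so D-series; mu = 8 gives D_8.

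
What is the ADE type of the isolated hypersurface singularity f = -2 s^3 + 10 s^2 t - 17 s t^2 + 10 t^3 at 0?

D4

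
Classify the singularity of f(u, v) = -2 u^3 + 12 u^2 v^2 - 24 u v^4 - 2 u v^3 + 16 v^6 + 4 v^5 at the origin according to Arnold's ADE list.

E7

The Hessian of f at 0 is [[0, 0], [0, 0]] with rank 0, so corank 2. A Groebner basis of the Jacobian ideal J(f) in C{u,v} is {-u^2/4 + v^4 - v^3/12, u^3, u^2*v + u^2/12 + v^3/36, -u^2/2 + u*v^2 - v^3/6}; counting standard monomials gives mu = 7. Corank 2; j^3 = -2*u^3 is a perfect cube, so E-series; the 4-jet and mu = 7 give E_7.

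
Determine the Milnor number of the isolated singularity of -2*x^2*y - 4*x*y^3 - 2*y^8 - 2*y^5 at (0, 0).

The Hessian of f at 0 is [[0, 0], [0, 0]] with rank 0, so corank 2. A Groebner basis of the Jacobian ideal J(f) in C{x,y} is {x^4, x^3*y - x^2/8 - x*y^2/8, x^3 + x^2*y^2, x*y + y^3}; counting standard monomials gives mu = 9. Corank 2; j^3 = -2*x^2*y has shape L^2 M (L != M), so D-series; mu = 9 gives D_9.

9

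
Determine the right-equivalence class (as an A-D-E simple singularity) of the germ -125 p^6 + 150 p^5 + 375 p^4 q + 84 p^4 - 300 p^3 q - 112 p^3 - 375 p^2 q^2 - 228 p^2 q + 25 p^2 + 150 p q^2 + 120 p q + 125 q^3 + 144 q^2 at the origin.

A2

The Hessian of f at 0 is [[50, 120], [120, 288]] with rank 1, so corank 1. A Groebner basis of the Jacobian ideal J(f) in C{p,q} is {q^2, p + 12*q/5}; counting standard monomials gives mu = 2. Corank 1: A-series; mu = 2 gives A_2.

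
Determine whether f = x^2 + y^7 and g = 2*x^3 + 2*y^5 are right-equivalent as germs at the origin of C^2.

The Hessian of f at 0 is [[2, 0], [0, 0]] with rank 1, so corank 1. A Groebner basis of the Jacobian ideal J(f) in C{x,y} is {y^6, x}; counting standard monomials gives mu = 6. Corank 1: A-series; mu = 6 gives A_6. The Hessian of g at 0 is [[0, 0], [0, 0]] with rank 0, so corank 2. A Groebner basis of the Jacobian ideal J(g) in C{x,y} is {y^4, x^2}; counting standard monomials gives mu = 8. Corank 2; j^3 = 2*x^3 is a perfect cube, so E-series; the 5-jet and mu = 8 give E_8. f is A_6 but g is E_8, hence not right-equivalent.

No.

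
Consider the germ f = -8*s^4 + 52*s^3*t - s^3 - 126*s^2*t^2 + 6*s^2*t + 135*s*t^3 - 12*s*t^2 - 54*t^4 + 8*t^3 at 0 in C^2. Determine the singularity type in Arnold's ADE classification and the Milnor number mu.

The Hessian of f at 0 has rank 0. Corank 2; j^3 = -(s - 2*t)^3 is a perfect cube, so E-series; the 4-jet and mu = 7 give E_7.

Type E_{7}, Milnor number mu = 7.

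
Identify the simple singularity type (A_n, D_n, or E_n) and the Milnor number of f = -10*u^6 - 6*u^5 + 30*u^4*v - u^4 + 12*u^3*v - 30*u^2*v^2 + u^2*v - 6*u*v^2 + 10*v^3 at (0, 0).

The Hessian of f at 0 has rank 0. Corank 2; j^3 = v*(u^2 - 6*u*v + 10*v^2) splits into three distinct lines over C (the quadratic factor has nonzero discriminant), so D_4.

Type D_4, Milnor number mu = 4.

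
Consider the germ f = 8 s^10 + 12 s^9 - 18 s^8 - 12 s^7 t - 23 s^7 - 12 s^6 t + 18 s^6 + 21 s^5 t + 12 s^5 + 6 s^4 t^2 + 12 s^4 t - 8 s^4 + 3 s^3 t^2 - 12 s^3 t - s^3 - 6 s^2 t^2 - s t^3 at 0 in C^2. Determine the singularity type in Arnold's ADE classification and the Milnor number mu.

The Hessian of f at 0 has rank 0. Corank 2; j^3 = -s^3 is a perfect cube, so E-series; the 4-jet and mu = 7 give E_7.

Type E_{7}, Milnor number mu = 7.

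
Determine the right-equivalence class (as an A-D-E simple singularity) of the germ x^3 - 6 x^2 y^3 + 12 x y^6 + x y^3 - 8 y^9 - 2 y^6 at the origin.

E_{7}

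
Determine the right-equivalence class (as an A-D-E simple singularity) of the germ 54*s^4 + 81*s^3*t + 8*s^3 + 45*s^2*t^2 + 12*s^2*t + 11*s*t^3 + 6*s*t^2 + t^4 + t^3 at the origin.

E_7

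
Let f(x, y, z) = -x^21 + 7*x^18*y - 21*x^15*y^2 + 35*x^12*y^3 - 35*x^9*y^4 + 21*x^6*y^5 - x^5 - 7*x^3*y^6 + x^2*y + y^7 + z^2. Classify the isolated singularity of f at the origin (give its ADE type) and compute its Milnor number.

Type D8, Milnor number mu = 8.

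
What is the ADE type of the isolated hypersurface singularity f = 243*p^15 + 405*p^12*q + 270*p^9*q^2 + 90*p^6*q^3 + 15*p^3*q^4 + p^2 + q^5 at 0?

The Hessian of f at 0 is [[2, 0], [0, 0]] with rank 1, so corank 1. A Groebner basis of the Jacobian ideal J(f) in C{p,q} is {q^4, p}; counting standard monomials gives mu = 4. Corank 1: A-series; mu = 4 gives A_4.

A_{4}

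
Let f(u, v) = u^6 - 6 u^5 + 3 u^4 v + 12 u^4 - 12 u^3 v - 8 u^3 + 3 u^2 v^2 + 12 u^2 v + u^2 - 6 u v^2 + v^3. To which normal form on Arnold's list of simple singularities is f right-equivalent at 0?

The Hessian of f at 0 is [[2, 0], [0, 0]] with rank 1, so corank 1. A Groebner basis of the Jacobian ideal J(f) in C{u,v} is {v^2, u}; counting standard monomials gives mu = 2. Corank 1: A-series; mu = 2 gives A_2.

A_{2}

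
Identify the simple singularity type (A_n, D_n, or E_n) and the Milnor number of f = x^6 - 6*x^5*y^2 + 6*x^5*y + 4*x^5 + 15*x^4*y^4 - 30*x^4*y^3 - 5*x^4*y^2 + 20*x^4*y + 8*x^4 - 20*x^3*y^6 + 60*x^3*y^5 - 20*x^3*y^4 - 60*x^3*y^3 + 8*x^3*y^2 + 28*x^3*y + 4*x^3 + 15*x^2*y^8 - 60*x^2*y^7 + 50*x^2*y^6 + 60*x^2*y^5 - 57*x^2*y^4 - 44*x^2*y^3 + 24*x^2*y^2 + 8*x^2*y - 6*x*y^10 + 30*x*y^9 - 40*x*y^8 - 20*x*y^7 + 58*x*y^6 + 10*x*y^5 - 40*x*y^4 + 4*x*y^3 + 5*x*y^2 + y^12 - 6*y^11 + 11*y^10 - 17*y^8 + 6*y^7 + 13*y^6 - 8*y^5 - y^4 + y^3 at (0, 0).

Type D_{7}, Milnor number mu = 7.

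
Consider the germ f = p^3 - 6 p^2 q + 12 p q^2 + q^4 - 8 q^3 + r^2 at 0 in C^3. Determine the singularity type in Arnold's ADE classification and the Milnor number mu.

Type E_{6}, Milnor number mu = 6.

The Hessian of f at 0 is [[0, 0, 0], [0, 0, 0], [0, 0, 2]] with rank 1, so corank 2. A Groebner basis of the Jacobian ideal J(f) in C{p,q,r} is {q^3, p^2 - 4*p*q + 4*q^2, r}; counting standard monomials gives mu = 6. Corank 2; j^3 = (p - 2*q)^3 is a perfect cube, so E-series; the 4-jet and mu = 6 give E_6.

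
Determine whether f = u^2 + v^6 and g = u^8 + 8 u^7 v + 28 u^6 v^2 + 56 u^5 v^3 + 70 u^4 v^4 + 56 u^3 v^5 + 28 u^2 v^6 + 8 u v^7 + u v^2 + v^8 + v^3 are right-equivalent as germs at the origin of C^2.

The Hessian of f at 0 is [[2, 0], [0, 0]] with rank 1, so corank 1. A Groebner basis of the Jacobian ideal J(f) in C{u,v} is {v^5, u}; counting standard monomials gives mu = 5. Corank 1: A-series; mu = 5 gives A_5. The Hessian of g at 0 is [[0, 0], [0, 0]] with rank 0, so corank 2. A Groebner basis of the Jacobian ideal J(g) in C{u,v} is {u^7 + v^2/8, v^3, u*v + v^2}; counting standard monomials gives mu = 9. Corank 2; j^3 = v^2*(u + v) has shape L^2 M (L != M), so D-series; mu = 9 gives D_9. f is A_5 but g is D_9, hence not right-equivalent.

No.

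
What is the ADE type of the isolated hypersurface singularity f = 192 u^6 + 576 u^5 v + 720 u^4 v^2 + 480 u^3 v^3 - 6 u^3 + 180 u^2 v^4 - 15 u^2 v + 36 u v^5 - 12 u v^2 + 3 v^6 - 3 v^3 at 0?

The Hessian of f at 0 has rank 0. Corank 2; j^3 = -3*(u + v)^2*(2*u + v) has shape L^2 M (L != M), so D-series; mu = 7 gives D_7.

D_{7}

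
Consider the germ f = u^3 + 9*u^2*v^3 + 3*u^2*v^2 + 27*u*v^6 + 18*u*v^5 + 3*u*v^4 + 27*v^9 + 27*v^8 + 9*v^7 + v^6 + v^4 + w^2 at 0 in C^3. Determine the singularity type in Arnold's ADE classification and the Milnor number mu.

Type E_6, Milnor number mu = 6.

The Hessian of f at 0 is [[0, 0, 0], [0, 0, 0], [0, 0, 2]] with rank 1, so corank 2. A Groebner basis of the Jacobian ideal J(f) in C{u,v,w} is {u^3, u^2*v, u^2/2 + u*v^2, v^3, w}; counting standard monomials gives mu = 6. Corank 2; j^3 = u^3 is a perfect cube, so E-series; the 4-jet and mu = 6 give E_6.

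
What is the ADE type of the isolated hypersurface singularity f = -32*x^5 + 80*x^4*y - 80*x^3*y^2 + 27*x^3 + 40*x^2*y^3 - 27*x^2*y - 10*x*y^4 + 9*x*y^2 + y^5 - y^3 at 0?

The Hessian of f at 0 has rank 0. Corank 2; j^3 = (3*x - y)^3 is a perfect cube, so E-series; the 5-jet and mu = 8 give E_8.

E_{8}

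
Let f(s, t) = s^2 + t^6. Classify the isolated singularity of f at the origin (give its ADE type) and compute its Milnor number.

Type A_{5}, Milnor number mu = 5.

The Hessian of f at 0 has rank 1. Corank 1: A-series; mu = 5 gives A_5.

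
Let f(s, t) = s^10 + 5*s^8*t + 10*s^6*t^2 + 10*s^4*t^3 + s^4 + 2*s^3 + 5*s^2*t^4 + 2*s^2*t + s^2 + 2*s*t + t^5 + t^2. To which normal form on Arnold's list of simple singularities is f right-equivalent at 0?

A_{4}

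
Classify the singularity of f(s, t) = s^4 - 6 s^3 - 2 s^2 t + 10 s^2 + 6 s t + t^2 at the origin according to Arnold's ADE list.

A1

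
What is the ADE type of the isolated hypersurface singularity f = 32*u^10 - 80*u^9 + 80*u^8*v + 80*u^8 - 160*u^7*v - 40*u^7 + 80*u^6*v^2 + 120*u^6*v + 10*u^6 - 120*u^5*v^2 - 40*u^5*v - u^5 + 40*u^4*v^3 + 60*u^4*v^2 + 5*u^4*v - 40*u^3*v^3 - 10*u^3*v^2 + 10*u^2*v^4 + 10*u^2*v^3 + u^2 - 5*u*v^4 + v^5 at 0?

A_4

The Hessian of f at 0 is [[2, 0], [0, 0]] with rank 1, so corank 1. A Groebner basis of the Jacobian ideal J(f) in C{u,v} is {v^4, u}; counting standard monomials gives mu = 4. Corank 1: A-series; mu = 4 gives A_4.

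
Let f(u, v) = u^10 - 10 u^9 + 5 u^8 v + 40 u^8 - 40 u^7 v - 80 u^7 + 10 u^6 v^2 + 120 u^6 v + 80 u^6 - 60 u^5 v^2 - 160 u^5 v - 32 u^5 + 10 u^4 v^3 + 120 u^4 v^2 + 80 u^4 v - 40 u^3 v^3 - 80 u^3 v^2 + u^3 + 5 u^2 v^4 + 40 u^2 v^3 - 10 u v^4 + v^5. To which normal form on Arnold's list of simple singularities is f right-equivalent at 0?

E_{8}

The Hessian of f at 0 has rank 0. Corank 2; j^3 = u^3 is a perfect cube, so E-series; the 5-jet and mu = 8 give E_8.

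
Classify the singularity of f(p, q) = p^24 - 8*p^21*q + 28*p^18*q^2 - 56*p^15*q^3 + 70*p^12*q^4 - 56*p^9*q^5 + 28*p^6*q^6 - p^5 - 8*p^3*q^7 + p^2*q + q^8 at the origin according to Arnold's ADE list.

D_{9}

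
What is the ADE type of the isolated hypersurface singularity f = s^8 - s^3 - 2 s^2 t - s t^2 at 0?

D9

The Hessian of f at 0 is [[0, 0], [0, 0]] with rank 0, so corank 2. A Groebner basis of the Jacobian ideal J(f) in C{s,t} is {s*t/8 + t^7 + t^2/8, s*t^2 + t^3, s^2 + s*t}; counting standard monomials gives mu = 9. Corank 2; j^3 = -s*(s + t)^2 has shape L^2 M (L != M), so D-series; mu = 9 gives D_9.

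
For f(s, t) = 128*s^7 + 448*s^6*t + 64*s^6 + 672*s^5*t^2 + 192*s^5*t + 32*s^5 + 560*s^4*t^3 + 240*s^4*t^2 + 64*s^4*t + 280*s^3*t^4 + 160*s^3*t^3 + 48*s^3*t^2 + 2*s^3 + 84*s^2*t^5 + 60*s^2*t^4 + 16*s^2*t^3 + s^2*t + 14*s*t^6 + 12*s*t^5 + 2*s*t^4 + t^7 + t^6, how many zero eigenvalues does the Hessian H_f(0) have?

2

Hessian at 0 has rank 0.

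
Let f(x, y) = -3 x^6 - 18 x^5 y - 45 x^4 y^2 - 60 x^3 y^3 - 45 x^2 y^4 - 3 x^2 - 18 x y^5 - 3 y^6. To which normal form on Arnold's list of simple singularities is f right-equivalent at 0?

A_5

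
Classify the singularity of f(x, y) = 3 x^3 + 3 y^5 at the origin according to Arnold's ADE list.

The Hessian of f at 0 is [[0, 0], [0, 0]] with rank 0, so corank 2. A Groebner basis of the Jacobian ideal J(f) in C{x,y} is {y^4, x^2}; counting standard monomials gives mu = 8. Corank 2; j^3 = 3*x^3 is a perfect cube, so E-series; the 5-jet and mu = 8 give E_8.

E_8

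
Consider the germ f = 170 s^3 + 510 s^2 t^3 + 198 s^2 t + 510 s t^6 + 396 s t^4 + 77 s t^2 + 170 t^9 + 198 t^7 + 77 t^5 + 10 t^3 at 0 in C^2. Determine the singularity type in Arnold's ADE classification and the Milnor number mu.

Type D_{4}, Milnor number mu = 4.

The Hessian of f at 0 has rank 0. Corank 2; j^3 = (5*s + 2*t)*(34*s^2 + 26*s*t + 5*t^2) splits into three distinct lines over C (the quadratic factor has nonzero discriminant), so D_4.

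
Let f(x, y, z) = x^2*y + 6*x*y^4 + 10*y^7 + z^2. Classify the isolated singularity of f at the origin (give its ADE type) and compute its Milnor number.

The Hessian of f at 0 is [[0, 0, 0], [0, 0, 0], [0, 0, 2]] with rank 1, so corank 2. A Groebner basis of the Jacobian ideal J(f) in C{x,y,z} is {3*x^2/2 + x*y^3, x*y/3 + y^4, x^3, x^2*y, z}; counting standard monomials gives mu = 8. Corank 2; j^3 = x^2*y has shape L^2 M (L != M), so D-series; mu = 8 gives D_8.

Type D_8, Milnor number mu = 8.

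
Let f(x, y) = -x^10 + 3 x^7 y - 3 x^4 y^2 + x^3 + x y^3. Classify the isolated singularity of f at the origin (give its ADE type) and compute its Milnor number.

The Hessian of f at 0 is [[0, 0], [0, 0]] with rank 0, so corank 2. A Groebner basis of the Jacobian ideal J(f) in C{x,y} is {x^3, x*y^2, 3*x^2 + y^3}; counting standard monomials gives mu = 7. Corank 2; j^3 = x^3 is a perfect cube, so E-series; the 4-jet and mu = 7 give E_7.

Type E_7, Milnor number mu = 7.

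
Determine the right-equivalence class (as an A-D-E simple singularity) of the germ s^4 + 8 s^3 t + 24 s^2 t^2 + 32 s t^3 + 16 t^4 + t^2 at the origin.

The Hessian of f at 0 has rank 1. Corank 1: A-series; mu = 3 gives A_3.

A_3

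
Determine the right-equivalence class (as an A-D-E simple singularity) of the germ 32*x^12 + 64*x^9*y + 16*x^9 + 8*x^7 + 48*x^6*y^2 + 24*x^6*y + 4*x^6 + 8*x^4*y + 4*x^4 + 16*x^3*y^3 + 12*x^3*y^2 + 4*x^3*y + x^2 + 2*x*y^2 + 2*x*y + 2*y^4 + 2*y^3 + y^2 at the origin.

The Hessian of f at 0 is [[2, 2], [2, 2]] with rank 1, so corank 1. A Groebner basis of the Jacobian ideal J(f) in C{x,y} is {x^2 + x + y, x*y - x - y, x + y^2 + y}; counting standard monomials gives mu = 3. Corank 1: A-series; mu = 3 gives A_3.

A_{3}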